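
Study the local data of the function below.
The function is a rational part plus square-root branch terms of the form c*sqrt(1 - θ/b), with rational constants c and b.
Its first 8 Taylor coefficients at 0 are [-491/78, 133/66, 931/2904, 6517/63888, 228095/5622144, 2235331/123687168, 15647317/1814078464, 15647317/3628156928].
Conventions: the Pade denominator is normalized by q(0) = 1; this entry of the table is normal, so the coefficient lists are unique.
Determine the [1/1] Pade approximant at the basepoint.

Taylor coefficients needed (read off): a_0 = -491/78, a_1 = 133/66, a_2 = 931/2904.
Write the denominator as Q(θ) = 1 + q1*θ. Requiring Q*f - P = O(θ^3) with deg P <= 1 kills the coefficients of θ^2..θ^2 in Q*f:
  θ^2: a_2 + q1*a_1 = 0, i.e. 931/2904 + (133/66)*q1 = 0.
Solving this linear system: q1 = -7/44.
The numerator is Q*f truncated at degree 1: P0 = a_0 = -491/78; P1 = a_1 + q1*a_0 = 3451/1144.

The Pade approximant has numerator coefficients [-491/78, 3451/1144]; denominator coefficients [1, -7/44].


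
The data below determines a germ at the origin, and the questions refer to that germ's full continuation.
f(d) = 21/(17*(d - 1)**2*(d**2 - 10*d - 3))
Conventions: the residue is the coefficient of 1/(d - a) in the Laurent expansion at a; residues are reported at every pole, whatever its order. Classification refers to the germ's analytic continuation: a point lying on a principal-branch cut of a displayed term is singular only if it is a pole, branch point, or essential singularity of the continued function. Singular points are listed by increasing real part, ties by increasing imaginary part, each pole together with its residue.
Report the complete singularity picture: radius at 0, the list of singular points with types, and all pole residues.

Denominator factor (d - 1)^2: pole of order 2 at 1, modulus 1.
Denominator factor (d**2 - 10*d - 3): discriminant 112, real irrational roots 5 + (2)*sqrt(7) and 5 - (2)*sqrt(7); poles of order 1, moduli 5 + (2)*sqrt(7) and -5 + (2)*sqrt(7).
The radius of convergence is the smallest modulus among the singular points: -5 + (2)*sqrt(7).
The factor d**2 - 10*d - 3 splits as (d - a)(d - a') with a = 5 - (2)*sqrt(7), a' = 5 + (2)*sqrt(7). At the order-1 pole a set g(d) = (d - a)*f(d) = [21/(17*(d - 1)**2)] / (d - a').
Simple pole: residue = g(a) at a = 5 - (2)*sqrt(7), which is -7/204 - (11/816)*sqrt(7).
At the order-2 pole 1 set g(d) = (d - (1))^2*f(d) = 21/(17*(d**2 - 10*d - 3)).
Order-2 pole: residue = g'(a); g'(1) = 7/102, so the residue is 7/102.
The factor d**2 - 10*d - 3 splits as (d - a)(d - a') with a = 5 + (2)*sqrt(7), a' = 5 - (2)*sqrt(7). At the order-1 pole a set g(d) = (d - a)*f(d) = [21/(17*(d - 1)**2)] / (d - a').
Simple pole: residue = g(a) at a = 5 + (2)*sqrt(7), which is -7/204 + (11/816)*sqrt(7).
List the singular points by increasing real part (a conjugate pair: the negative imaginary part first).

Radius of convergence at 0: -5 + (2)*sqrt(7).
At 5 - (2)*sqrt(7): a pole of order 1; residue -7/204 - (11/816)*sqrt(7).
At 1: a pole of order 2; residue 7/102.
At 5 + (2)*sqrt(7): a pole of order 1; residue -7/204 + (11/816)*sqrt(7).


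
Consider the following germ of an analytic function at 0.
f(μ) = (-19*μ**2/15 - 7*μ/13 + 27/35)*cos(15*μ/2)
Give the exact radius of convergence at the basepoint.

The radius of convergence is infinite.

The factor cos(15*μ/2) is entire and contributes no finite singular point.
The polynomial part has no poles.
No finite singular points: the Taylor series at 0 converges everywhere.


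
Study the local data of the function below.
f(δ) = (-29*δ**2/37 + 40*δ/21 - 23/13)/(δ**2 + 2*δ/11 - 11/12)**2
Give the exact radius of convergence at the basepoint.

Denominator factor (δ**2 + 2*δ/11 - 11/12)^2: discriminant 1343/363, real irrational roots -1/11 + (1/66)*sqrt(4029) and -1/11 - (1/66)*sqrt(4029); poles of order 2, moduli -1/11 + (1/66)*sqrt(4029) and 1/11 + (1/66)*sqrt(4029).
The radius of convergence is the smallest modulus among the singular points: -1/11 + (1/66)*sqrt(4029).

The radius of convergence is -1/11 + (1/66)*sqrt(4029).


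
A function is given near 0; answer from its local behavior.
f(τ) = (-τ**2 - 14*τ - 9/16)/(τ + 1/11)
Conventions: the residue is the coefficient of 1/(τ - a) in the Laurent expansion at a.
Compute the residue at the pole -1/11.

The residue is 1359/1936.

At the order-1 pole -1/11 set g(τ) = (τ - (-1/11))*f(τ) = -τ**2 - 14*τ - 9/16.
Simple pole: residue = g(a) at a = -1/11, which is 1359/1936.


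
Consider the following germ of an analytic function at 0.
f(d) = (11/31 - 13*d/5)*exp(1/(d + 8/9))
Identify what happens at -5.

There is no denominator, hence no pole anywhere.
The essential point of exp(1/(d - (-8/9))) is -8/9, not -5.
So the germ continues analytically to -5.

The point is a regular point.


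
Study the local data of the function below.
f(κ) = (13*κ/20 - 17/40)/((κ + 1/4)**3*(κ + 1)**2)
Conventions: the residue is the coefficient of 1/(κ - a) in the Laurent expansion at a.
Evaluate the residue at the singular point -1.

At the order-2 pole -1 set g(κ) = (κ - (-1))^2*f(κ) = (13*κ/20 - 17/40)/(κ + 1/4)**3.
Order-2 pole: residue = g'(a); g'(-1) = 1168/135, so the residue is 1168/135.

The residue is 1168/135.


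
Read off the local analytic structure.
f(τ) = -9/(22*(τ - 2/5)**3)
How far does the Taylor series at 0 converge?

The radius of convergence is 2/5.

Denominator factor (τ - 2/5)^3: pole of order 3 at 2/5, modulus 2/5.
The radius of convergence is the smallest modulus among the singular points: 2/5.


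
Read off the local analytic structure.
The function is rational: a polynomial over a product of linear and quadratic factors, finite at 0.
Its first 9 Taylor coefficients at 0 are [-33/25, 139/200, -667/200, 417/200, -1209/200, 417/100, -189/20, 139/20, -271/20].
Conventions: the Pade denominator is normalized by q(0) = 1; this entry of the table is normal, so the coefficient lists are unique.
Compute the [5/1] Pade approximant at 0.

The Pade approximant has numerator coefficients [-33/25, -63839/27800, -44/25, -76071/13900, -33/25, -264909/27800]; denominator coefficients [1, 315/139].

Taylor coefficients needed (read off): a_0 = -33/25, a_1 = 139/200, a_2 = -667/200, a_3 = 417/200, a_4 = -1209/200, a_5 = 417/100, a_6 = -189/20.
Write the denominator as Q(x) = 1 + q1*x. Requiring Q*f - P = O(x^7) with deg P <= 5 kills the coefficients of x^6..x^6 in Q*f:
  x^6: a_6 + q1*a_5 = 0, i.e. -189/20 + (417/100)*q1 = 0.
Solving this linear system: q1 = 315/139.
The numerator is Q*f truncated at degree 5: P0 = a_0 = -33/25; P1 = a_1 + q1*a_0 = -63839/27800; P2 = a_2 + q1*a_1 = -44/25; P3 = a_3 + q1*a_2 = -76071/13900; P4 = a_4 + q1*a_3 = -33/25; P5 = a_5 + q1*a_4 = -264909/27800.


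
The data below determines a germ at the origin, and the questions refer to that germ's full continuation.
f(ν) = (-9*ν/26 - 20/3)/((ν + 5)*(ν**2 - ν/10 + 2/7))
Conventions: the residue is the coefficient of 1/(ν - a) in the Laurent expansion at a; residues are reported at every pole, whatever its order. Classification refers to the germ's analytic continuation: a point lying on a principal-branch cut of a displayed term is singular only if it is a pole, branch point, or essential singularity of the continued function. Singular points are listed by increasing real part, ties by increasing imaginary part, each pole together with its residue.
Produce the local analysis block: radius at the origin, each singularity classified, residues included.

Radius of convergence at 0: (1/7)*sqrt(14).
At -5: a pole of order 1; residue -2695/14079.
At (1/20) - ((1/140)*sqrt(5551))*i: a pole of order 1; residue (2695/28158) - ((369665/22329294)*sqrt(5551))*i.
At (1/20) + ((1/140)*sqrt(5551))*i: a pole of order 1; residue (2695/28158) + ((369665/22329294)*sqrt(5551))*i.

Denominator factor (ν**2 - ν/10 + 2/7): discriminant -793/700, complex-conjugate roots (1/20) + ((1/140)*sqrt(5551))*i and (1/20) - ((1/140)*sqrt(5551))*i; poles of order 1, moduli (1/7)*sqrt(14) and (1/7)*sqrt(14).
Denominator factor (ν + 5): pole of order 1 at -5, modulus 5.
The radius of convergence is the smallest modulus among the singular points: (1/7)*sqrt(14).
At the order-1 pole -5 set g(ν) = (ν - (-5))*f(ν) = (-9*ν/26 - 20/3)/(ν**2 - ν/10 + 2/7).
Simple pole: residue = g(a) at a = -5, which is -2695/14079.
The factor ν**2 - ν/10 + 2/7 splits as (ν - a)(ν - a') with a = (1/20) - ((1/140)*sqrt(5551))*i, a' = (1/20) + ((1/140)*sqrt(5551))*i. At the order-1 pole a set g(ν) = (ν - a)*f(ν) = [(-9*ν/26 - 20/3)/(ν + 5)] / (ν - a').
Simple pole: residue = g(a) at a = (1/20) - ((1/140)*sqrt(5551))*i, which is (2695/28158) - ((369665/22329294)*sqrt(5551))*i.
The factor ν**2 - ν/10 + 2/7 splits as (ν - a)(ν - a') with a = (1/20) + ((1/140)*sqrt(5551))*i, a' = (1/20) - ((1/140)*sqrt(5551))*i. At the order-1 pole a set g(ν) = (ν - a)*f(ν) = [(-9*ν/26 - 20/3)/(ν + 5)] / (ν - a').
Simple pole: residue = g(a) at a = (1/20) + ((1/140)*sqrt(5551))*i, which is (2695/28158) + ((369665/22329294)*sqrt(5551))*i.
List the singular points by increasing real part (a conjugate pair: the negative imaginary part first).


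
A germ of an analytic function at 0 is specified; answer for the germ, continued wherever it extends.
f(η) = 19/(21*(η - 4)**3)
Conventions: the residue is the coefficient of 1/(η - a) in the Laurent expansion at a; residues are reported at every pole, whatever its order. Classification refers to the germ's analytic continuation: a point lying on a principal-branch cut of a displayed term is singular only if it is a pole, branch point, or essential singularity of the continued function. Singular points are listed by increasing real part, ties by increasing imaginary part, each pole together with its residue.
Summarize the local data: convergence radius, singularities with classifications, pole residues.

Radius of convergence at 0: 4.
At 4: a pole of order 3; residue 0.

Denominator factor (η - 4)^3: pole of order 3 at 4, modulus 4.
The radius of convergence is the smallest modulus among the singular points: 4.
At the order-3 pole 4 set g(η) = (η - (4))^3*f(η) = 19/21.
Order-3 pole: residue = g''(a)/2; g''(4) = 0, so the residue is 0.


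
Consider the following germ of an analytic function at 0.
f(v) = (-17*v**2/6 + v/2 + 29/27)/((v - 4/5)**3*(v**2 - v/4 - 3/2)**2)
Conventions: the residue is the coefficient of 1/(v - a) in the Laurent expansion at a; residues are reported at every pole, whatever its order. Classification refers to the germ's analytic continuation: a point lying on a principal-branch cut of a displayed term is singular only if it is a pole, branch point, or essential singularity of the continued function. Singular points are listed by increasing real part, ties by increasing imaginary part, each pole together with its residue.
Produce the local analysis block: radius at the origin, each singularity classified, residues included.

Radius of convergence at 0: 4/5.
At 1/8 - (1/8)*sqrt(97): a pole of order 2; residue 2919554375/426085974 - (103208864875/148483071458)*sqrt(97).
At 4/5: a pole of order 3; residue -2919554375/213042987.
At 1/8 + (1/8)*sqrt(97): a pole of order 2; residue 2919554375/426085974 + (103208864875/148483071458)*sqrt(97).


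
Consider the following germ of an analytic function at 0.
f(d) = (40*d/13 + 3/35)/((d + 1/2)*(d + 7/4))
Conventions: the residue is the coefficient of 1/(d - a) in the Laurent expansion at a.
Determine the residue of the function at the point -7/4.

The residue is 9644/2275.

At the order-1 pole -7/4 set g(d) = (d - (-7/4))*f(d) = (40*d/13 + 3/35)/(d + 1/2).
Simple pole: residue = g(a) at a = -7/4, which is 9644/2275.


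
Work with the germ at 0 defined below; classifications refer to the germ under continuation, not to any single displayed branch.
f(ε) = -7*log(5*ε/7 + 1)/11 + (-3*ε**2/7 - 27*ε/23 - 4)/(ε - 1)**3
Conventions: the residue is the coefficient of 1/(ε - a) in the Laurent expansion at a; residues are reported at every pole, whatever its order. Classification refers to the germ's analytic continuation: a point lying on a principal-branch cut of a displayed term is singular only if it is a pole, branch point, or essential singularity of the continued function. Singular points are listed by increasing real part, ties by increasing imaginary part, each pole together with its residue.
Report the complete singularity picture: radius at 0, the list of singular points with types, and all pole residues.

Radius of convergence at 0: 1.
At -7/5: a logarithmic branch point.
At 1: a pole of order 3; residue -3/7.

Denominator factor (ε - 1)^3: pole of order 3 at 1, modulus 1.
Branch term (-7/11)*log(1 - ε/(-7/5)): its argument vanishes at ε = -7/5, a logarithmic branch point, modulus 7/5.
The radius of convergence is the smallest modulus among the singular points: 1.
The branch term is analytic at 1 and contributes nothing to the residue; only the rational part matters.
At the order-3 pole 1 set g(ε) = (ε - (1))^3*(rational part) = -3*ε**2/7 - 27*ε/23 - 4.
Order-3 pole: residue = g''(a)/2; g''(1) = -6/7, so the residue is -3/7.
List the singular points by increasing real part (a conjugate pair: the negative imaginary part first).


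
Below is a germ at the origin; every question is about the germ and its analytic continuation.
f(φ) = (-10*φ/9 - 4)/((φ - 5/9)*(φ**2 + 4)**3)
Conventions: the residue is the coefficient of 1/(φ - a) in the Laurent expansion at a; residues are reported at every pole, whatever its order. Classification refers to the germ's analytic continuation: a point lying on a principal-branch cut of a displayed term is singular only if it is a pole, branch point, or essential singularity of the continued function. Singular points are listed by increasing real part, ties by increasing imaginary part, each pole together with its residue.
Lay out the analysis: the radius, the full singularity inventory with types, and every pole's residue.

Radius of convergence at 0: 5/9.
At -(2)*i: a pole of order 3; residue (1226907/42508549) + (50674905/5441094272)*i.
At (2)*i: a pole of order 3; residue (1226907/42508549) - (50674905/5441094272)*i.
At 5/9: a pole of order 1; residue -2453814/42508549.

Denominator factor (φ - 5/9): pole of order 1 at 5/9, modulus 5/9.
Denominator factor (φ**2 + 4)^3: discriminant -16, complex-conjugate roots (2)*i and -(2)*i; poles of order 3, moduli 2 and 2.
The radius of convergence is the smallest modulus among the singular points: 5/9.
The factor φ**2 + 4 splits as (φ - a)(φ - a') with a = -(2)*i, a' = (2)*i. At the order-3 pole a set g(φ) = (φ - a)^3*f(φ) = [(-10*φ/9 - 4)/(φ - 5/9)] / (φ - a')^3.
Order-3 pole: residue = g''(a)/2; g''(-(2)*i) = (2453814/42508549) + (50674905/2720547136)*i, so the residue is (1226907/42508549) + (50674905/5441094272)*i.
The factor φ**2 + 4 splits as (φ - a)(φ - a') with a = (2)*i, a' = -(2)*i. At the order-3 pole a set g(φ) = (φ - a)^3*f(φ) = [(-10*φ/9 - 4)/(φ - 5/9)] / (φ - a')^3.
Order-3 pole: residue = g''(a)/2; g''((2)*i) = (2453814/42508549) - (50674905/2720547136)*i, so the residue is (1226907/42508549) - (50674905/5441094272)*i.
At the order-1 pole 5/9 set g(φ) = (φ - (5/9))*f(φ) = (-10*φ/9 - 4)/(φ**2 + 4)**3.
Simple pole: residue = g(a) at a = 5/9, which is -2453814/42508549.
List the singular points by increasing real part (a conjugate pair: the negative imaginary part first).


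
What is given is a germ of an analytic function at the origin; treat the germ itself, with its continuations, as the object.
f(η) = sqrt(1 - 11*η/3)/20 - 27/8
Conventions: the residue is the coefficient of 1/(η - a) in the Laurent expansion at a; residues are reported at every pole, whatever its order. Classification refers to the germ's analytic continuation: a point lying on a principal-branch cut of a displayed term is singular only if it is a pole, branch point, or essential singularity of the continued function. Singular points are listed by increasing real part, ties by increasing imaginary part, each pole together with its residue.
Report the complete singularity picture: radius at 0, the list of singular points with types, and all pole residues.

Radius of convergence at 0: 3/11.
At 3/11: an algebraic (square-root) branch point.

Branch term (1/20)*sqrt(1 - η/(3/11)): its argument vanishes at η = 3/11, a square-root branch point, modulus 3/11.
The radius of convergence is the smallest modulus among the singular points: 3/11.


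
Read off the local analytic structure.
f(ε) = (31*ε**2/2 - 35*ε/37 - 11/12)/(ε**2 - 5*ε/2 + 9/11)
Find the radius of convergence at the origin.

The radius of convergence is 5/4 - (1/44)*sqrt(1441).

Denominator factor (ε**2 - 5*ε/2 + 9/11): discriminant 131/44, real irrational roots 5/4 + (1/44)*sqrt(1441) and 5/4 - (1/44)*sqrt(1441); poles of order 1, moduli 5/4 + (1/44)*sqrt(1441) and 5/4 - (1/44)*sqrt(1441).
The radius of convergence is the smallest modulus among the singular points: 5/4 - (1/44)*sqrt(1441).


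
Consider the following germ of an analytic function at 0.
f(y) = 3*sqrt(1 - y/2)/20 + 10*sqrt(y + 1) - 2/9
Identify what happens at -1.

The point is an algebraic (square-root) branch point.

The term (10)*sqrt(1 - y/(-1)) has argument 1 - -1/(-1) = 0 at -1: a square-root (algebraic, two-sheeted) branch point; the remaining terms are analytic or single-valued there.


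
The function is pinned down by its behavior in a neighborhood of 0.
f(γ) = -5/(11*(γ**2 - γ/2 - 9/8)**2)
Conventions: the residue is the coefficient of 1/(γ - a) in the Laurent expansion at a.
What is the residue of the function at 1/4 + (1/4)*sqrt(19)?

The factor γ**2 - γ/2 - 9/8 splits as (γ - a)(γ - a') with a = 1/4 + (1/4)*sqrt(19), a' = 1/4 - (1/4)*sqrt(19). At the order-2 pole a set g(γ) = (γ - a)^2*f(γ) = [-5/11] / (γ - a')^2.
Order-2 pole: residue = g'(a); g'(1/4 + (1/4)*sqrt(19)) = (80/3971)*sqrt(19), so the residue is (80/3971)*sqrt(19).

The residue is (80/3971)*sqrt(19).


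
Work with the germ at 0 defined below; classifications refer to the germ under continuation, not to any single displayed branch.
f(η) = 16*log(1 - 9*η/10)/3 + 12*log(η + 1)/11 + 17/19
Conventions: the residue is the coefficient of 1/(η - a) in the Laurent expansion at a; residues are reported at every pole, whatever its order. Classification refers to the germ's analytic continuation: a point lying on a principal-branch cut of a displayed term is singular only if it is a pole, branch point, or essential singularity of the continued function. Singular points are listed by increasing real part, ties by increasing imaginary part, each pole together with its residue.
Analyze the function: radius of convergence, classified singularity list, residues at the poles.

Branch term (16/3)*log(1 - η/(10/9)): its argument vanishes at η = 10/9, a logarithmic branch point, modulus 10/9.
Branch term (12/11)*log(1 - η/(-1)): its argument vanishes at η = -1, a logarithmic branch point, modulus 1.
The radius of convergence is the smallest modulus among the singular points: 1.
List the singular points by increasing real part (a conjugate pair: the negative imaginary part first).

Radius of convergence at 0: 1.
At -1: a logarithmic branch point.
At 10/9: a logarithmic branch point.


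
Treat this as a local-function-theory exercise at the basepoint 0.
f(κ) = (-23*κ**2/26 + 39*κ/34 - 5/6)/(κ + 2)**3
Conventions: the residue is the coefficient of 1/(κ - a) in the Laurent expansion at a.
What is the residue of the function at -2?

At the order-3 pole -2 set g(κ) = (κ - (-2))^3*f(κ) = -23*κ**2/26 + 39*κ/34 - 5/6.
Order-3 pole: residue = g''(a)/2; g''(-2) = -23/13, so the residue is -23/26.

The residue is -23/26.


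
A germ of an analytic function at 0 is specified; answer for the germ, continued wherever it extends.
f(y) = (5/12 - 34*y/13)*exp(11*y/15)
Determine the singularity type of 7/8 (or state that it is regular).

There is no denominator, hence no pole anywhere.
The factor exp(11*y/15) is entire.
So the germ continues analytically to 7/8.

The point is a regular point.


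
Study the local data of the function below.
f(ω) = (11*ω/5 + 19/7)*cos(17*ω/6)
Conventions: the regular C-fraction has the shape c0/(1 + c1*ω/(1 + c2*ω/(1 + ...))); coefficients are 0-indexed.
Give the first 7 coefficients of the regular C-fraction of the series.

The regular C-fraction coefficients are [19/7, -77/95, 3035113/526680, -27455/5544, -10570175/18210678, -398055581/1730014410, 210451403573/181513344936].

Taylor coefficients (expand at 0): a_0 = 19/7, a_1 = 11/5, a_2 = -5491/504, a_3 = -3179/360, a_4 = 1586899/217728, a_5 = 918731/155520, a_6 = -458613811/235146240.
c0 = a_0 = 19/7. Peel one level at a time: if S = 1 + c*ω/S' with S'(0) = 1, then c is the ω-coefficient of S and S' = c*ω/(S - 1).
S_1 = c0/f = 1 + (-77/95)*ω + (3035113/649800)*ω^2 + ...; c1 = -77/95.
S_2 = c1*ω/(S_1 - 1) = 1 + (3035113/526680)*ω + (877147657/30735936)*ω^2 + ...; c2 = 3035113/526680.
S_3 = c2*ω/(S_2 - 1) = 1 + (-27455/5544)*ω + (-3768885125/1311168816)*ω^2 + ...; c3 = -27455/5544.
S_4 = c3*ω/(S_3 - 1) = 1 + (-10570175/18210678)*ω + (-44289654219965/331628793219684)*ω^2 + ...; c4 = -10570175/18210678.
S_5 = c4*ω/(S_4 - 1) = 1 + (-398055581/1730014410)*ω + (210451403573/788886570960)*ω^2 + ...; c5 = -398055581/1730014410.
S_6 = c5*ω/(S_5 - 1) = 1 + (210451403573/181513344936)*ω + ...; c6 = 210451403573/181513344936.


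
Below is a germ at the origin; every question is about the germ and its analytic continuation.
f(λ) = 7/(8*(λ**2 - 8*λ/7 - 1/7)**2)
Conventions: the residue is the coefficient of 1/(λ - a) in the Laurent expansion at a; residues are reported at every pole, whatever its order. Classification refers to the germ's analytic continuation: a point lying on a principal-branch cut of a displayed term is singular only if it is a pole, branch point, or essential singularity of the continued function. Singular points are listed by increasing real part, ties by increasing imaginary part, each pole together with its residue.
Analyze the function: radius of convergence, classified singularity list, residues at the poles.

Denominator factor (λ**2 - 8*λ/7 - 1/7)^2: discriminant 92/49, real irrational roots 4/7 + (1/7)*sqrt(23) and 4/7 - (1/7)*sqrt(23); poles of order 2, moduli 4/7 + (1/7)*sqrt(23) and -4/7 + (1/7)*sqrt(23).
The radius of convergence is the smallest modulus among the singular points: -4/7 + (1/7)*sqrt(23).
The factor λ**2 - 8*λ/7 - 1/7 splits as (λ - a)(λ - a') with a = 4/7 - (1/7)*sqrt(23), a' = 4/7 + (1/7)*sqrt(23). At the order-2 pole a set g(λ) = (λ - a)^2*f(λ) = [7/8] / (λ - a')^2.
Order-2 pole: residue = g'(a); g'(4/7 - (1/7)*sqrt(23)) = (2401/16928)*sqrt(23), so the residue is (2401/16928)*sqrt(23).
The factor λ**2 - 8*λ/7 - 1/7 splits as (λ - a)(λ - a') with a = 4/7 + (1/7)*sqrt(23), a' = 4/7 - (1/7)*sqrt(23). At the order-2 pole a set g(λ) = (λ - a)^2*f(λ) = [7/8] / (λ - a')^2.
Order-2 pole: residue = g'(a); g'(4/7 + (1/7)*sqrt(23)) = -(2401/16928)*sqrt(23), so the residue is -(2401/16928)*sqrt(23).
List the singular points by increasing real part (a conjugate pair: the negative imaginary part first).

Radius of convergence at 0: -4/7 + (1/7)*sqrt(23).
At 4/7 - (1/7)*sqrt(23): a pole of order 2; residue (2401/16928)*sqrt(23).
At 4/7 + (1/7)*sqrt(23): a pole of order 2; residue -(2401/16928)*sqrt(23).


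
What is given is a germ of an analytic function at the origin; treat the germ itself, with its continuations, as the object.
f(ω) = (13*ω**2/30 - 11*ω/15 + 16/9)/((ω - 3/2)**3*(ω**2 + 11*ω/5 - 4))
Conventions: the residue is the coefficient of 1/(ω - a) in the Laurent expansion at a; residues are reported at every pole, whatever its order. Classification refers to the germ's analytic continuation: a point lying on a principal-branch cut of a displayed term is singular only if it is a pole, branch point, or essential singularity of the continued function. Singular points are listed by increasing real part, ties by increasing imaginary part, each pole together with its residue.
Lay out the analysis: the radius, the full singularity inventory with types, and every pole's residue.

Denominator factor (ω - 3/2)^3: pole of order 3 at 3/2, modulus 3/2.
Denominator factor (ω**2 + 11*ω/5 - 4): discriminant 521/25, real irrational roots -11/10 + (1/10)*sqrt(521) and -11/10 - (1/10)*sqrt(521); poles of order 1, moduli -11/10 + (1/10)*sqrt(521) and 11/10 + (1/10)*sqrt(521).
The radius of convergence is the smallest modulus among the singular points: -11/10 + (1/10)*sqrt(521).
The factor ω**2 + 11*ω/5 - 4 splits as (ω - a)(ω - a') with a = -11/10 - (1/10)*sqrt(521), a' = -11/10 + (1/10)*sqrt(521). At the order-1 pole a set g(ω) = (ω - a)*f(ω) = [(13*ω**2/30 - 11*ω/15 + 16/9)/(ω - 3/2)**3] / (ω - a').
Simple pole: residue = g(a) at a = -11/10 - (1/10)*sqrt(521), which is -1389710/268119 + (31826870/139689999)*sqrt(521).
The factor ω**2 + 11*ω/5 - 4 splits as (ω - a)(ω - a') with a = -11/10 + (1/10)*sqrt(521), a' = -11/10 - (1/10)*sqrt(521). At the order-1 pole a set g(ω) = (ω - a)*f(ω) = [(13*ω**2/30 - 11*ω/15 + 16/9)/(ω - 3/2)**3] / (ω - a').
Simple pole: residue = g(a) at a = -11/10 + (1/10)*sqrt(521), which is -1389710/268119 - (31826870/139689999)*sqrt(521).
At the order-3 pole 3/2 set g(ω) = (ω - (3/2))^3*f(ω) = (13*ω**2/30 - 11*ω/15 + 16/9)/(ω**2 + 11*ω/5 - 4).
Order-3 pole: residue = g''(a)/2; g''(3/2) = 5558840/268119, so the residue is 2779420/268119.
List the singular points by increasing real part (a conjugate pair: the negative imaginary part first).

Radius of convergence at 0: -11/10 + (1/10)*sqrt(521).
At -11/10 - (1/10)*sqrt(521): a pole of order 1; residue -1389710/268119 + (31826870/139689999)*sqrt(521).
At -11/10 + (1/10)*sqrt(521): a pole of order 1; residue -1389710/268119 - (31826870/139689999)*sqrt(521).
At 3/2: a pole of order 3; residue 2779420/268119.


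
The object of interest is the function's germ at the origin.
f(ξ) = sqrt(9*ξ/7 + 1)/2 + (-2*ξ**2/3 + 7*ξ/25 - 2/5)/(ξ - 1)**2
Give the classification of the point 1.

The point is a pole of order 2.

The denominator factor ξ - 1 vanishes at 1 and appears to the power 2; the numerator there equals -59/75, nonzero, and no other factor vanishes.
The branch terms are analytic at this point.
Hence a pole whose order is the multiplicity, 2.


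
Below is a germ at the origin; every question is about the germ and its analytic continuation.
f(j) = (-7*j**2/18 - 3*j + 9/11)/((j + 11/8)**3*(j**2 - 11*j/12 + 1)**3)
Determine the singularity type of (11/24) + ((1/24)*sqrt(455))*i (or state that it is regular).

The denominator factor j**2 - 11*j/12 + 1 vanishes at (11/24) + ((1/24)*sqrt(455))*i and appears to the power 3; the numerator there equals (-18893/57024) - ((725/5184)*sqrt(455))*i, nonzero, and no other factor vanishes.
Hence a pole whose order is the multiplicity, 3.

The point is a pole of order 3.


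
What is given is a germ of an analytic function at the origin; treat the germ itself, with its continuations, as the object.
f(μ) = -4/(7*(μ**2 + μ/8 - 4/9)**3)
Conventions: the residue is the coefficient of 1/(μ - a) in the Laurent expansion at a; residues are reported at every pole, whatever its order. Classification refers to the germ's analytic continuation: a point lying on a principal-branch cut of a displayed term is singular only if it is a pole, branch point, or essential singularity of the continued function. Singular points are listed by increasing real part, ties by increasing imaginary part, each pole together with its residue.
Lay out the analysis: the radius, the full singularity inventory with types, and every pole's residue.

Radius of convergence at 0: -1/16 + (1/48)*sqrt(1033).
At -1/16 - (1/48)*sqrt(1033): a pole of order 3; residue (191102976/7716120559)*sqrt(1033).
At -1/16 + (1/48)*sqrt(1033): a pole of order 3; residue -(191102976/7716120559)*sqrt(1033).

Denominator factor (μ**2 + μ/8 - 4/9)^3: discriminant 1033/576, real irrational roots -1/16 + (1/48)*sqrt(1033) and -1/16 - (1/48)*sqrt(1033); poles of order 3, moduli -1/16 + (1/48)*sqrt(1033) and 1/16 + (1/48)*sqrt(1033).
The radius of convergence is the smallest modulus among the singular points: -1/16 + (1/48)*sqrt(1033).
The factor μ**2 + μ/8 - 4/9 splits as (μ - a)(μ - a') with a = -1/16 - (1/48)*sqrt(1033), a' = -1/16 + (1/48)*sqrt(1033). At the order-3 pole a set g(μ) = (μ - a)^3*f(μ) = [-4/7] / (μ - a')^3.
Order-3 pole: residue = g''(a)/2; g''(-1/16 - (1/48)*sqrt(1033)) = (382205952/7716120559)*sqrt(1033), so the residue is (191102976/7716120559)*sqrt(1033).
The factor μ**2 + μ/8 - 4/9 splits as (μ - a)(μ - a') with a = -1/16 + (1/48)*sqrt(1033), a' = -1/16 - (1/48)*sqrt(1033). At the order-3 pole a set g(μ) = (μ - a)^3*f(μ) = [-4/7] / (μ - a')^3.
Order-3 pole: residue = g''(a)/2; g''(-1/16 + (1/48)*sqrt(1033)) = -(382205952/7716120559)*sqrt(1033), so the residue is -(191102976/7716120559)*sqrt(1033).
List the singular points by increasing real part (a conjugate pair: the negative imaginary part first).


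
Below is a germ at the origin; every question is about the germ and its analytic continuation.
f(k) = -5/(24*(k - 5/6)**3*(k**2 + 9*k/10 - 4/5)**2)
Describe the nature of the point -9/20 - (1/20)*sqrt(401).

The denominator factor k**2 + 9*k/10 - 4/5 vanishes at -9/20 - (1/20)*sqrt(401) and appears to the power 2; the numerator there equals -5/24, nonzero, and no other factor vanishes.
Hence a pole whose order is the multiplicity, 2.

The point is a pole of order 2.


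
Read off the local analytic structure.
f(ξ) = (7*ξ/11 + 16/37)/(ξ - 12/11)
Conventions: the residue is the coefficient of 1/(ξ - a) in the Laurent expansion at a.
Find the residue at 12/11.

The residue is 5044/4477.

At the order-1 pole 12/11 set g(ξ) = (ξ - (12/11))*f(ξ) = 7*ξ/11 + 16/37.
Simple pole: residue = g(a) at a = 12/11, which is 5044/4477.


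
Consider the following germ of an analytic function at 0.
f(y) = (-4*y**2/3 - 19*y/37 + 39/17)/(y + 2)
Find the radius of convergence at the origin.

Denominator factor (y + 2): pole of order 1 at -2, modulus 2.
The radius of convergence is the smallest modulus among the singular points: 2.

The radius of convergence is 2.


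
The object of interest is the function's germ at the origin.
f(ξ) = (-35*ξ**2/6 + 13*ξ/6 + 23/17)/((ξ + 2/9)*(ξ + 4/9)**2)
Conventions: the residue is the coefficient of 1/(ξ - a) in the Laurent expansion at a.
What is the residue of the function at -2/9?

At the order-1 pole -2/9 set g(ξ) = (ξ - (-2/9))*f(ξ) = (-35*ξ**2/6 + 13*ξ/6 + 23/17)/(ξ + 4/9)**2.
Simple pole: residue = g(a) at a = -2/9, which is 1205/102.

The residue is 1205/102.


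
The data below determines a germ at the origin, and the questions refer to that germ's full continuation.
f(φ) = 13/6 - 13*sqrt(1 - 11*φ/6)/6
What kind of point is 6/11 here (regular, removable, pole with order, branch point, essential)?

The term (-13/6)*sqrt(1 - φ/(6/11)) has argument 1 - 6/11/(6/11) = 0 at 6/11: a square-root (algebraic, two-sheeted) branch point; the remaining terms are analytic or single-valued there.

The point is an algebraic (square-root) branch point.


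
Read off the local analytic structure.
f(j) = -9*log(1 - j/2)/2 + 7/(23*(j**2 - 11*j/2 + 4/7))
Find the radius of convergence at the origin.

The radius of convergence is 11/4 - (3/28)*sqrt(609).

Denominator factor (j**2 - 11*j/2 + 4/7): discriminant 783/28, real irrational roots 11/4 + (3/28)*sqrt(609) and 11/4 - (3/28)*sqrt(609); poles of order 1, moduli 11/4 + (3/28)*sqrt(609) and 11/4 - (3/28)*sqrt(609).
Branch term (-9/2)*log(1 - j/(2)): its argument vanishes at j = 2, a logarithmic branch point, modulus 2.
The radius of convergence is the smallest modulus among the singular points: 11/4 - (3/28)*sqrt(609).


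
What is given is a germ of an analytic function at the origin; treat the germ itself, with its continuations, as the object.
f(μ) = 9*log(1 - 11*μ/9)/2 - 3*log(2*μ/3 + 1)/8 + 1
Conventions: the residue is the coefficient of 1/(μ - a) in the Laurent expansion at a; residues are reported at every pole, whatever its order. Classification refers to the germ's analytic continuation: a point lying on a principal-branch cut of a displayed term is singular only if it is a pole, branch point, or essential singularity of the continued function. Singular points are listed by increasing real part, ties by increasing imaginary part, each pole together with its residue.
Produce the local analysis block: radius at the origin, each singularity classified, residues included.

Radius of convergence at 0: 9/11.
At -3/2: a logarithmic branch point.
At 9/11: a logarithmic branch point.

Branch term (9/2)*log(1 - μ/(9/11)): its argument vanishes at μ = 9/11, a logarithmic branch point, modulus 9/11.
Branch term (-3/8)*log(1 - μ/(-3/2)): its argument vanishes at μ = -3/2, a logarithmic branch point, modulus 3/2.
The radius of convergence is the smallest modulus among the singular points: 9/11.
List the singular points by increasing real part (a conjugate pair: the negative imaginary part first).


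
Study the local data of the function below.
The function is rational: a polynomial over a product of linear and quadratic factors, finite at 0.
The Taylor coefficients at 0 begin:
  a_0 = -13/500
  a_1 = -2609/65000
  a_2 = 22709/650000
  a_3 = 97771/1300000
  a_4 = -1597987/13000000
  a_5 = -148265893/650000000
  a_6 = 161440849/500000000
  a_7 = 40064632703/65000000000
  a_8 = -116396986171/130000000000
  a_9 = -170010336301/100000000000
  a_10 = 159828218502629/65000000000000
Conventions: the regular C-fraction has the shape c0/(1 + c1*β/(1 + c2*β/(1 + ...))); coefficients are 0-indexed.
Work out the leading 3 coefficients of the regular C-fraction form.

Taylor coefficients (read off): a_0 = -13/500, a_1 = -2609/65000, a_2 = 22709/650000.
c0 = a_0 = -13/500. Peel one level at a time: if S = 1 + c*β/S' with S'(0) = 1, then c is the β-coefficient of S and S' = c*β/(S - 1).
S_1 = c0/f = 1 + (-2609/1690)*β + (5322351/1428050)*β^2 + ...; c1 = -2609/1690.
S_2 = c1*β/(S_1 - 1) = 1 + (5322351/2204605)*β + ...; c2 = 5322351/2204605.

The regular C-fraction coefficients are [-13/500, -2609/1690, 5322351/2204605].


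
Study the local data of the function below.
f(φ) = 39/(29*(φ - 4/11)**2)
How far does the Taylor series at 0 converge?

Denominator factor (φ - 4/11)^2: pole of order 2 at 4/11, modulus 4/11.
The radius of convergence is the smallest modulus among the singular points: 4/11.

The radius of convergence is 4/11.


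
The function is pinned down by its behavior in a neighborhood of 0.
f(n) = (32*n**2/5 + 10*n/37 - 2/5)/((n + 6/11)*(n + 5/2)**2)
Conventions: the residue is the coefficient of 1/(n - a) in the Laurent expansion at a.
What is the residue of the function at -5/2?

At the order-2 pole -5/2 set g(n) = (n - (-5/2))^2*f(n) = (32*n**2/5 + 10*n/37 - 2/5)/(n + 6/11).
Order-2 pole: residue = g'(a); g'(-5/2) = 2067736/342065, so the residue is 2067736/342065.

The residue is 2067736/342065.


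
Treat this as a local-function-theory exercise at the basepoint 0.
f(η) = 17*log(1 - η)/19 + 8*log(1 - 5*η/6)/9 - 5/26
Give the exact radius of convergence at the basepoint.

The radius of convergence is 1.

Branch term (8/9)*log(1 - η/(6/5)): its argument vanishes at η = 6/5, a logarithmic branch point, modulus 6/5.
Branch term (17/19)*log(1 - η/(1)): its argument vanishes at η = 1, a logarithmic branch point, modulus 1.
The radius of convergence is the smallest modulus among the singular points: 1.


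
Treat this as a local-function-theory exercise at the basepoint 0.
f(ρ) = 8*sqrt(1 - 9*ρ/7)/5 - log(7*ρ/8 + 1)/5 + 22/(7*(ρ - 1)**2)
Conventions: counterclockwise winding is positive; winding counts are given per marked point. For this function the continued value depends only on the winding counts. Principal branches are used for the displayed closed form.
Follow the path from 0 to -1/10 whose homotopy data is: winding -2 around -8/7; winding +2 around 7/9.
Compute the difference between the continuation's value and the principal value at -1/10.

Continued minus principal equals (4/5)*pi*i.

The rational part is single-valued and drops out of the difference; each branch term changes only by its own monodromy.
(8/5)*sqrt(1 - ρ/(7/9)): winding +2 is even, the square root returns to the same sheet, contribution 0.
(-1/5)*log(1 - ρ/(-8/7)): each positive loop around -8/7 adds 2*pi*i to the log, so winding -2 contributes (-1/5)*(-2)*2*pi*i = (4/5)*pi*i.
Summing the contributions at ρ = -1/10 gives (4/5)*pi*i.


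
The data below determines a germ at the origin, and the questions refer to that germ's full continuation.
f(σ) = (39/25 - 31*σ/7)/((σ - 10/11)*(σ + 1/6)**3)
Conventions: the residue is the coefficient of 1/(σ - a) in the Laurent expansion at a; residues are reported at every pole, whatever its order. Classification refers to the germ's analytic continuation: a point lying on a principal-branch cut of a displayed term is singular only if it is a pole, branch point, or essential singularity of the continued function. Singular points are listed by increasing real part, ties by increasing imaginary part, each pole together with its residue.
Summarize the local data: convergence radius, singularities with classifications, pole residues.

Denominator factor (σ - 10/11): pole of order 1 at 10/11, modulus 10/11.
Denominator factor (σ + 1/6)^3: pole of order 3 at -1/6, modulus 1/6.
The radius of convergence is the smallest modulus among the singular points: 1/6.
At the order-3 pole -1/6 set g(σ) = (σ - (-1/6))^3*f(σ) = (39/25 - 31*σ/7)/(σ - 10/11).
Order-3 pole: residue = g''(a)/2; g''(-1/6) = 248135184/62634425, so the residue is 124067592/62634425.
At the order-1 pole 10/11 set g(σ) = (σ - (10/11))*f(σ) = (39/25 - 31*σ/7)/(σ + 1/6)**3.
Simple pole: residue = g(a) at a = 10/11, which is -124067592/62634425.
List the singular points by increasing real part (a conjugate pair: the negative imaginary part first).

Radius of convergence at 0: 1/6.
At -1/6: a pole of order 3; residue 124067592/62634425.
At 10/11: a pole of order 1; residue -124067592/62634425.


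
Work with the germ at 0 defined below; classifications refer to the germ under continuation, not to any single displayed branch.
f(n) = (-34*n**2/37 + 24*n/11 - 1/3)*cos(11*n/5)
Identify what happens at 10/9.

There is no denominator, hence no pole anywhere.
The factor cos(11*n/5) is entire.
So the germ continues analytically to 10/9.

The point is a regular point.


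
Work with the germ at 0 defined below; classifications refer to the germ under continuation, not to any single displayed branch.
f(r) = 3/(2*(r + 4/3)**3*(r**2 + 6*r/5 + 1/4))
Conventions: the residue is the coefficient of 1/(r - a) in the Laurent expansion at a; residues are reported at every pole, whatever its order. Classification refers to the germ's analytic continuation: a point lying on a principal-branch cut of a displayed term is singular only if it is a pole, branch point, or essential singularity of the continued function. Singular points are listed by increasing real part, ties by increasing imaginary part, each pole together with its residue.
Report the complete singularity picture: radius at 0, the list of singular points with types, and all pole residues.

Denominator factor (r + 4/3)^3: pole of order 3 at -4/3, modulus 4/3.
Denominator factor (r**2 + 6*r/5 + 1/4): discriminant 11/25, real irrational roots -3/5 + (1/10)*sqrt(11) and -3/5 - (1/10)*sqrt(11); poles of order 1, moduli 3/5 - (1/10)*sqrt(11) and 3/5 + (1/10)*sqrt(11).
The radius of convergence is the smallest modulus among the singular points: 3/5 - (1/10)*sqrt(11).
At the order-3 pole -4/3 set g(r) = (r - (-4/3))^3*f(r) = 3/(2*(r**2 + 6*r/5 + 1/4)).
Order-3 pole: residue = g''(a)/2; g''(-4/3) = 2741040/41503, so the residue is 1370520/41503.
The factor r**2 + 6*r/5 + 1/4 splits as (r - a)(r - a') with a = -3/5 - (1/10)*sqrt(11), a' = -3/5 + (1/10)*sqrt(11). At the order-1 pole a set g(r) = (r - a)*f(r) = [3/(2*(r + 4/3)**3)] / (r - a').
Simple pole: residue = g(a) at a = -3/5 - (1/10)*sqrt(11), which is -685260/41503 - (230040/41503)*sqrt(11).
The factor r**2 + 6*r/5 + 1/4 splits as (r - a)(r - a') with a = -3/5 + (1/10)*sqrt(11), a' = -3/5 - (1/10)*sqrt(11). At the order-1 pole a set g(r) = (r - a)*f(r) = [3/(2*(r + 4/3)**3)] / (r - a').
Simple pole: residue = g(a) at a = -3/5 + (1/10)*sqrt(11), which is -685260/41503 + (230040/41503)*sqrt(11).
List the singular points by increasing real part (a conjugate pair: the negative imaginary part first).

Radius of convergence at 0: 3/5 - (1/10)*sqrt(11).
At -4/3: a pole of order 3; residue 1370520/41503.
At -3/5 - (1/10)*sqrt(11): a pole of order 1; residue -685260/41503 - (230040/41503)*sqrt(11).
At -3/5 + (1/10)*sqrt(11): a pole of order 1; residue -685260/41503 + (230040/41503)*sqrt(11).
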